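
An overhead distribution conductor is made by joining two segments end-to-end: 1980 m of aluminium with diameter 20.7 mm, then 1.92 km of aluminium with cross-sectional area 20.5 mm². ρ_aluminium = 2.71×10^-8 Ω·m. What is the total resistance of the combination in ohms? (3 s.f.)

2.70 Ω

Segment 1: A = π(d/2)² = π(1.0350e-02 m)² = 3.365e-04 m²
R₁ = ρL/A = (2.71×10^-8)(1980)/(3.365e-04) = 0.1594 Ω
Segment 2: A = 20.5 mm² = 2.050e-05 m²
R₂ = (2.71×10^-8)(1920)/(2.050e-05) = 2.538 Ω
R = R₁ + R₂ = 2.70 Ω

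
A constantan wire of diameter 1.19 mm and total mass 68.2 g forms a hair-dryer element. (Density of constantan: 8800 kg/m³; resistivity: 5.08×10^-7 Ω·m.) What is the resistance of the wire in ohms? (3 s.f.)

3.18 Ω

A = π(d/2)² = π(5.9500e-04 m)² = 1.1122e-06 m²
L = m/(density·A) = 0.0682/(8800×1.1122e-06) = 6.968 m
R = ρL/A = (5.08×10^-7)(6.968)/(1.1122e-06) = 3.18 Ω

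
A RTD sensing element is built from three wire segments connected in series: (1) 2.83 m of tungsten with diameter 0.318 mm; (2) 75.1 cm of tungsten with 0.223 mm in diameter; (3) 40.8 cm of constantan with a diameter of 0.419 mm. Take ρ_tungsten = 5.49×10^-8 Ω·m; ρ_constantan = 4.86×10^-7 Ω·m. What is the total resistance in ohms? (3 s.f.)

Seg 1: A = π(d/2)² = π(1.5900e-04 m)² = 7.942e-08 m²
R_1 = (5.49×10^-8)(2.83)/(7.942e-08) = 1.956 Ω
Seg 2: A = π(d/2)² = π(1.1150e-04 m)² = 3.906e-08 m²
R_2 = (5.49×10^-8)(0.751)/(3.906e-08) = 1.056 Ω
Seg 3: A = π(d/2)² = π(2.0950e-04 m)² = 1.379e-07 m²
R_3 = (4.86×10^-7)(0.408)/(1.379e-07) = 1.438 Ω
R_total = R_1 + R_2 + R_3 = 4.45 Ω

4.45 Ω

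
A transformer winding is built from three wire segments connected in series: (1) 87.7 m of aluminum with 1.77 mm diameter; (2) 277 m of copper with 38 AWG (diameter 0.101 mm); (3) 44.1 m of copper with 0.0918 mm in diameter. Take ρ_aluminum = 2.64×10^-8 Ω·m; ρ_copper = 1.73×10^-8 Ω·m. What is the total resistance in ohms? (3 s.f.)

714 Ω

Seg 1: A = π(d/2)² = π(8.8500e-04 m)² = 2.461e-06 m²
R_1 = (2.64×10^-8)(87.7)/(2.461e-06) = 0.941 Ω
Seg 2: A = π(0.101/2 mm)² = π(5.0500e-05 m)² = 8.012e-09 m²
R_2 = (1.73×10^-8)(277)/(8.012e-09) = 598.1 Ω
Seg 3: A = π(d/2)² = π(4.5900e-05 m)² = 6.619e-09 m²
R_3 = (1.73×10^-8)(44.1)/(6.619e-09) = 115.3 Ω
R_total = R_1 + R_2 + R_3 = 714 Ω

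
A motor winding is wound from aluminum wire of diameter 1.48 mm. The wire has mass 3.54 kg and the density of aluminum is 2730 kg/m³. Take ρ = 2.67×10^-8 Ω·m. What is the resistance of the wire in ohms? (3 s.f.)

11.7 Ω

A = π(d/2)² = π(7.4000e-04 m)² = 1.7203e-06 m²
L = m/(density·A) = 3.54/(2730×1.7203e-06) = 753.7 m
R = ρL/A = (2.67×10^-8)(753.7)/(1.7203e-06) = 11.7 Ω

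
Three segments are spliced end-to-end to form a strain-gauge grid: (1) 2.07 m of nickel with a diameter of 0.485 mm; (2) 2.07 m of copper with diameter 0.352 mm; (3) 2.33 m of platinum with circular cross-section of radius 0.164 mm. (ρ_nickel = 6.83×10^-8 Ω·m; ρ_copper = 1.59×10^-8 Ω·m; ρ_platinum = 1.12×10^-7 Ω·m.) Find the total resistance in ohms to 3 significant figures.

4.19 Ω

Seg 1: A = π(d/2)² = π(2.4250e-04 m)² = 1.847e-07 m²
R_1 = (6.83×10^-8)(2.07)/(1.847e-07) = 0.7653 Ω
Seg 2: A = π(d/2)² = π(1.7600e-04 m)² = 9.731e-08 m²
R_2 = (1.59×10^-8)(2.07)/(9.731e-08) = 0.3382 Ω
Seg 3: A = πr² = π(1.6400e-04 m)² = 8.450e-08 m²
R_3 = (1.12×10^-7)(2.33)/(8.450e-08) = 3.088 Ω
R_total = R_1 + R_2 + R_3 = 4.19 Ω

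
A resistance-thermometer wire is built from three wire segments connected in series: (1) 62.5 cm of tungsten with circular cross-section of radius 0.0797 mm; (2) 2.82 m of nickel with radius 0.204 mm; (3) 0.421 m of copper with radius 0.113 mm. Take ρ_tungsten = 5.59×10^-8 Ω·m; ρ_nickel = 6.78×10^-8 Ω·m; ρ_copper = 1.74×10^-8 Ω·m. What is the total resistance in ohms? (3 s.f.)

3.40 Ω

Seg 1: A = πr² = π(7.9700e-05 m)² = 1.996e-08 m²
R_1 = (5.59×10^-8)(0.625)/(1.996e-08) = 1.751 Ω
Seg 2: A = πr² = π(2.0400e-04 m)² = 1.307e-07 m²
R_2 = (6.78×10^-8)(2.82)/(1.307e-07) = 1.462 Ω
Seg 3: A = πr² = π(1.1300e-04 m)² = 4.011e-08 m²
R_3 = (1.74×10^-8)(0.421)/(4.011e-08) = 0.1826 Ω
R_total = R_1 + R_2 + R_3 = 3.40 Ω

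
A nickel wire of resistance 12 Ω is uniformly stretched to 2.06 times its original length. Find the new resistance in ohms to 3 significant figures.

50.9 Ω

Volume constant ⇒ A' = A/k with k = 2.06. R' = ρ(kL)/(A/k) = k²R.
R' = 4.244 × 12 = 50.9 Ω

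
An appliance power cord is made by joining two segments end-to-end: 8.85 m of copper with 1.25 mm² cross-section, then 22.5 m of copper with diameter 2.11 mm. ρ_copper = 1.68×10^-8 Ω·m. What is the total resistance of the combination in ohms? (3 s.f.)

Segment 1: A = 1.25 mm² = 1.250e-06 m²
R₁ = ρL/A = (1.68×10^-8)(8.85)/(1.250e-06) = 0.1189 Ω
Segment 2: A = π(d/2)² = π(1.0550e-03 m)² = 3.497e-06 m²
R₂ = (1.68×10^-8)(22.5)/(3.497e-06) = 0.1081 Ω
R = R₁ + R₂ = 0.227 Ω

0.227 Ω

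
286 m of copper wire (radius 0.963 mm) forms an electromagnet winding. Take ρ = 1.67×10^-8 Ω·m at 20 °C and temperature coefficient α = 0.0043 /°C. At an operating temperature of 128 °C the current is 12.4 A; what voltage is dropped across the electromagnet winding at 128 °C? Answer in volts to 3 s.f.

A = πr² = π(9.6300e-04 m)² = 2.913e-06 m²
R₍20₎ = ρL/A = (1.67×10^-8)(286)/(2.913e-06) = 1.639 Ω
R₍128₎ = R₍20₎(1 + αΔT) = 1.639 × (1 + 0.0043×108) = 2.401 Ω
V = IR = 12.4 × 2.401 = 29.8 V

29.8 V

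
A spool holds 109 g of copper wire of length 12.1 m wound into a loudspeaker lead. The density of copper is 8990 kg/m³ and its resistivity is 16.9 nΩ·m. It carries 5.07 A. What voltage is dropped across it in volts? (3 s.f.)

1.03 V

ρ = 16.9 nΩ·m = 1.69×10^-8 Ω·m
A = m/(density·L) = 0.109/(8990×12.1) = 1.0020e-06 m²
R = ρL/A = (1.69×10^-8)(12.1)/(1.0020e-06) = 0.2041 Ω
V = IR = 5.07 × 0.2041 = 1.03 V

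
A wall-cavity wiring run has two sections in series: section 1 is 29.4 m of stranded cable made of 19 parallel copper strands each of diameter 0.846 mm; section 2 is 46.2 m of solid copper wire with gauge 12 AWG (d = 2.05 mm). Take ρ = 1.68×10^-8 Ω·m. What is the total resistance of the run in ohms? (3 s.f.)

Section 1: A_strand = π(4.2300e-04)² = 5.621e-07 m²; R₁ = ρL/(N·A_s) = (1.68×10^-8)(29.4)/(19×5.621e-07) = 0.04625 Ω
Section 2: A = π(2.05/2 mm)² = π(1.0250e-03 m)² = 3.301e-06 m²
R₂ = (1.68×10^-8)(46.2)/(3.301e-06) = 0.2352 Ω
R = R₁ + R₂ = 0.281 Ω

0.281 Ω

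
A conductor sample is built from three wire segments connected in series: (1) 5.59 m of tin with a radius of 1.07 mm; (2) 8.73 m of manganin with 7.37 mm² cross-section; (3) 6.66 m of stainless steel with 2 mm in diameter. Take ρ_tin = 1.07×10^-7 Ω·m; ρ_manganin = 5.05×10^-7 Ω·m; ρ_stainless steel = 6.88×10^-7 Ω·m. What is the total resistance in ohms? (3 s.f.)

Seg 1: A = πr² = π(1.0700e-03 m)² = 3.597e-06 m²
R_1 = (1.07×10^-7)(5.59)/(3.597e-06) = 0.1663 Ω
Seg 2: A = 7.37 mm² = 7.370e-06 m²
R_2 = (5.05×10^-7)(8.73)/(7.370e-06) = 0.5982 Ω
Seg 3: A = π(d/2)² = π(1.0000e-03 m)² = 3.142e-06 m²
R_3 = (6.88×10^-7)(6.66)/(3.142e-06) = 1.459 Ω
R_total = R_1 + R_2 + R_3 = 2.22 Ω

2.22 Ω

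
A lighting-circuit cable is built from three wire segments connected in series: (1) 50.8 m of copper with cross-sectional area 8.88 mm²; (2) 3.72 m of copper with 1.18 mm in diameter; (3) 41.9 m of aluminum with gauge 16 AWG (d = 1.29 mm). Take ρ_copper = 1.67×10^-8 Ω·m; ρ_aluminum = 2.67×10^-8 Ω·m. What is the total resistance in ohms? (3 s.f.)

Seg 1: A = 8.88 mm² = 8.880e-06 m²
R_1 = (1.67×10^-8)(50.8)/(8.880e-06) = 0.09554 Ω
Seg 2: A = π(d/2)² = π(5.9000e-04 m)² = 1.094e-06 m²
R_2 = (1.67×10^-8)(3.72)/(1.094e-06) = 0.05681 Ω
Seg 3: A = π(1.29/2 mm)² = π(6.4500e-04 m)² = 1.307e-06 m²
R_3 = (2.67×10^-8)(41.9)/(1.307e-06) = 0.856 Ω
R_total = R_1 + R_2 + R_3 = 1.01 Ω

1.01 Ω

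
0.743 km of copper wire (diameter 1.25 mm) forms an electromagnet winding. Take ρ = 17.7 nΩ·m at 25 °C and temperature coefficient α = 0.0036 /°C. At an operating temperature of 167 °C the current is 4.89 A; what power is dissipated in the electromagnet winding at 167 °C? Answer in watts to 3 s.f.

387 W

ρ = 17.7 nΩ·m = 1.77×10^-8 Ω·m
A = π(d/2)² = π(6.2500e-04 m)² = 1.227e-06 m²
R₍25₎ = ρL/A = (1.77×10^-8)(743)/(1.227e-06) = 10.72 Ω
R₍167₎ = R₍25₎(1 + αΔT) = 10.72 × (1 + 0.0036×142) = 16.19 Ω
P = I²R = (4.89)² × 16.19 = 387 W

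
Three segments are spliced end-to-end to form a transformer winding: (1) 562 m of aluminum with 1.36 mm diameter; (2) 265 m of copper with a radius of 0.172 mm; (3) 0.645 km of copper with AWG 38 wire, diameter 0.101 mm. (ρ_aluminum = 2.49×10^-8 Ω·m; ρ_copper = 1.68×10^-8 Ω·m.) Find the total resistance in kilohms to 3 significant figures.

1.41 kΩ

Seg 1: A = π(d/2)² = π(6.8000e-04 m)² = 1.453e-06 m²
R_1 = (2.49×10^-8)(562)/(1.453e-06) = 9.633 Ω
Seg 2: A = πr² = π(1.7200e-04 m)² = 9.294e-08 m²
R_2 = (1.68×10^-8)(265)/(9.294e-08) = 47.9 Ω
Seg 3: A = π(0.101/2 mm)² = π(5.0500e-05 m)² = 8.012e-09 m²
R_3 = (1.68×10^-8)(645)/(8.012e-09) = 1352 Ω
R_total = R_1 + R_2 + R_3 = 1.41 kΩ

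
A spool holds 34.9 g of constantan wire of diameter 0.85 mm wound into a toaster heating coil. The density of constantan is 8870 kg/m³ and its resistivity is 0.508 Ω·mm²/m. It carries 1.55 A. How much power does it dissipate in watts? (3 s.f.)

ρ = 0.508 Ω·mm²/m = 5.08×10^-7 Ω·m
A = π(d/2)² = π(4.2500e-04 m)² = 5.6745e-07 m²
L = m/(density·A) = 0.0349/(8870×5.6745e-07) = 6.934 m
R = ρL/A = (5.08×10^-7)(6.934)/(5.6745e-07) = 6.207 Ω
P = I²R = (1.55)² × 6.207 = 14.9 W

14.9 W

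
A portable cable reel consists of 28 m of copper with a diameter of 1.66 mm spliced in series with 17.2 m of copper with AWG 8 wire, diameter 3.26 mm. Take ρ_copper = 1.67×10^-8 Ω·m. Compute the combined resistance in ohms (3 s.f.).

0.250 Ω

Segment 1: A = π(d/2)² = π(8.3000e-04 m)² = 2.164e-06 m²
R₁ = ρL/A = (1.67×10^-8)(28)/(2.164e-06) = 0.2161 Ω
Segment 2: A = π(3.26/2 mm)² = π(1.6300e-03 m)² = 8.347e-06 m²
R₂ = (1.67×10^-8)(17.2)/(8.347e-06) = 0.03441 Ω
R = R₁ + R₂ = 0.250 Ω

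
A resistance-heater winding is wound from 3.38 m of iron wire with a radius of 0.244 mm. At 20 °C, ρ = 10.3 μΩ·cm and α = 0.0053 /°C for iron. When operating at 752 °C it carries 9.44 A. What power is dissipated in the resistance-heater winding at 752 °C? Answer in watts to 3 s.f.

ρ = 10.3 μΩ·cm = 1.03×10^-7 Ω·m
A = πr² = π(2.4400e-04 m)² = 1.870e-07 m²
R₍20₎ = ρL/A = (1.03×10^-7)(3.38)/(1.870e-07) = 1.861 Ω
R₍752₎ = R₍20₎(1 + αΔT) = 1.861 × (1 + 0.0053×732) = 9.083 Ω
P = I²R = (9.44)² × 9.083 = 809 W

809 W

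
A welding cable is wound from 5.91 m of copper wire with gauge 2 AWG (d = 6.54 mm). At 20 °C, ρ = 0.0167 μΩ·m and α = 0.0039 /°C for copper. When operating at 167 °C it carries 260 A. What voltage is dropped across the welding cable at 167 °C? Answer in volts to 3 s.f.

1.20 V

ρ = 0.0167 μΩ·m = 1.67×10^-8 Ω·m
A = π(6.54/2 mm)² = π(3.2700e-03 m)² = 3.359e-05 m²
R₍20₎ = ρL/A = (1.67×10^-8)(5.91)/(3.359e-05) = 0.002938 Ω
R₍167₎ = R₍20₎(1 + αΔT) = 0.002938 × (1 + 0.0039×147) = 0.004622 Ω
V = IR = 260 × 0.004622 = 1.20 V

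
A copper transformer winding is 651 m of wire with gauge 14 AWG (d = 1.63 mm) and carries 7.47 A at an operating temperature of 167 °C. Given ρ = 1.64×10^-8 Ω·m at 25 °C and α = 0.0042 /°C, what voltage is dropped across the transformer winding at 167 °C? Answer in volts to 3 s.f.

61.0 V

A = π(1.63/2 mm)² = π(8.1500e-04 m)² = 2.087e-06 m²
R₍25₎ = ρL/A = (1.64×10^-8)(651)/(2.087e-06) = 5.116 Ω
R₍167₎ = R₍25₎(1 + αΔT) = 5.116 × (1 + 0.0042×142) = 8.168 Ω
V = IR = 7.47 × 8.168 = 61.0 V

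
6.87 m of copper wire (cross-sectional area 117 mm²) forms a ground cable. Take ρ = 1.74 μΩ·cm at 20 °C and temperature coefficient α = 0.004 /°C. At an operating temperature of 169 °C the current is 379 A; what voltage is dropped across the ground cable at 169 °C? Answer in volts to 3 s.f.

0.618 V

ρ = 1.74 μΩ·cm = 1.74×10^-8 Ω·m
A = 117 mm² = 1.170e-04 m²
R₍20₎ = ρL/A = (1.74×10^-8)(6.87)/(1.170e-04) = 0.001022 Ω
R₍169₎ = R₍20₎(1 + αΔT) = 0.001022 × (1 + 0.004×149) = 0.001631 Ω
V = IR = 379 × 0.001631 = 0.618 V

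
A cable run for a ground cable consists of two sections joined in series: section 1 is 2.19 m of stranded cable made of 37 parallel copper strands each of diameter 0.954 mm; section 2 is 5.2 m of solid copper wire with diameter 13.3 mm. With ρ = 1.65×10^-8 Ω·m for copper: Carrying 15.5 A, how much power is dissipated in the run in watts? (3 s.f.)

0.477 W

Section 1: A_strand = π(4.7700e-04)² = 7.148e-07 m²; R₁ = ρL/(N·A_s) = (1.65×10^-8)(2.19)/(37×7.148e-07) = 0.001366 Ω
Section 2: A = π(d/2)² = π(6.6500e-03 m)² = 1.389e-04 m²
R₂ = (1.65×10^-8)(5.2)/(1.389e-04) = 6.176×10^-4 Ω
R = R₁ + R₂ = 0.001984 Ω
P = I²R = (15.5)² × 0.001984 = 0.477 W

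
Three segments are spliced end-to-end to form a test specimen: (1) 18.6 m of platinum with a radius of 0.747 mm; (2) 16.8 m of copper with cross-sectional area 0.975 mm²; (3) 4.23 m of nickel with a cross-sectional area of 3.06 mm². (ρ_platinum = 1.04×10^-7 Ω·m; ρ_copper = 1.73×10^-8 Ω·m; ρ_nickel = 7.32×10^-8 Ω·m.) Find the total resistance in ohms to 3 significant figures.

1.50 Ω

Seg 1: A = πr² = π(7.4700e-04 m)² = 1.753e-06 m²
R_1 = (1.04×10^-7)(18.6)/(1.753e-06) = 1.103 Ω
Seg 2: A = 0.975 mm² = 9.750e-07 m²
R_2 = (1.73×10^-8)(16.8)/(9.750e-07) = 0.2981 Ω
Seg 3: A = 3.06 mm² = 3.060e-06 m²
R_3 = (7.32×10^-8)(4.23)/(3.060e-06) = 0.1012 Ω
R_total = R_1 + R_2 + R_3 = 1.50 Ω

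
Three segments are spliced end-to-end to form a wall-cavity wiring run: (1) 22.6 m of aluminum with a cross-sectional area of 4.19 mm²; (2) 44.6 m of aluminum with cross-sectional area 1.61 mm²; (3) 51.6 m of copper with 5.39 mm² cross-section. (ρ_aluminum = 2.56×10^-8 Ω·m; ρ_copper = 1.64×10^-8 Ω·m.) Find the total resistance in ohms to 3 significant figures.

1.00 Ω

Seg 1: A = 4.19 mm² = 4.190e-06 m²
R_1 = (2.56×10^-8)(22.6)/(4.190e-06) = 0.1381 Ω
Seg 2: A = 1.61 mm² = 1.610e-06 m²
R_2 = (2.56×10^-8)(44.6)/(1.610e-06) = 0.7092 Ω
Seg 3: A = 5.39 mm² = 5.390e-06 m²
R_3 = (1.64×10^-8)(51.6)/(5.390e-06) = 0.157 Ω
R_total = R_1 + R_2 + R_3 = 1.00 Ω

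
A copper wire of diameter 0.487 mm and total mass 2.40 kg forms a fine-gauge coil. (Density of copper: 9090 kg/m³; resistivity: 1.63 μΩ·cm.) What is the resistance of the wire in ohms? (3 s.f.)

124 Ω

ρ = 1.63 μΩ·cm = 1.63×10^-8 Ω·m
A = π(d/2)² = π(2.4350e-04 m)² = 1.8627e-07 m²
L = m/(density·A) = 2.4/(9090×1.8627e-07) = 1417 m
R = ρL/A = (1.63×10^-8)(1417)/(1.8627e-07) = 124 Ω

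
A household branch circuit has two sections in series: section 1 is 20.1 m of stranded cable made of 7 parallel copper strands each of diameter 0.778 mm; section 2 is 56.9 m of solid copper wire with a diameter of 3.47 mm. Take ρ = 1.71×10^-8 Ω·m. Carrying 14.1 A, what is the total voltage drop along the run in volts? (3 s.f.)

2.91 V

Section 1: A_strand = π(3.8900e-04)² = 4.754e-07 m²; R₁ = ρL/(N·A_s) = (1.71×10^-8)(20.1)/(7×4.754e-07) = 0.1033 Ω
Section 2: A = π(d/2)² = π(1.7350e-03 m)² = 9.457e-06 m²
R₂ = (1.71×10^-8)(56.9)/(9.457e-06) = 0.1029 Ω
R = R₁ + R₂ = 0.2062 Ω
V = IR = 14.1 × 0.2062 = 2.91 V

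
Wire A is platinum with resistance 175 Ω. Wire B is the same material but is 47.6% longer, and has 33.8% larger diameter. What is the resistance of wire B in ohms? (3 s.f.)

144 Ω

R ∝ L/d², so R_B/R_A = (1 + 47.6/100) × (1 + 33.8/100)⁻²
= 1.476 × 0.5586 = 0.8245
R_B = 0.8245 × 175 = 144 Ω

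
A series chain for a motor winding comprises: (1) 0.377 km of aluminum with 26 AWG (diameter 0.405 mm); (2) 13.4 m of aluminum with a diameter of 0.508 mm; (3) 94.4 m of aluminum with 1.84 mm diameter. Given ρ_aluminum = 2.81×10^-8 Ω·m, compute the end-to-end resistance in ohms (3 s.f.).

Seg 1: A = π(0.405/2 mm)² = π(2.0250e-04 m)² = 1.288e-07 m²
R_1 = (2.81×10^-8)(377)/(1.288e-07) = 82.23 Ω
Seg 2: A = π(d/2)² = π(2.5400e-04 m)² = 2.027e-07 m²
R_2 = (2.81×10^-8)(13.4)/(2.027e-07) = 1.858 Ω
Seg 3: A = π(d/2)² = π(9.2000e-04 m)² = 2.659e-06 m²
R_3 = (2.81×10^-8)(94.4)/(2.659e-06) = 0.9976 Ω
R_total = R_1 + R_2 + R_3 = 85.1 Ω

85.1 Ω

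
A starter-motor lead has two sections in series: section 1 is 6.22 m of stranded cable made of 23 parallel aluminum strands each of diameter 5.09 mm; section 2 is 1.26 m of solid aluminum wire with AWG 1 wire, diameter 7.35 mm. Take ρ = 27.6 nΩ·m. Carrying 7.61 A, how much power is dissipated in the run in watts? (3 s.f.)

0.0687 W

ρ = 27.6 nΩ·m = 2.76×10^-8 Ω·m
Section 1: A_strand = π(2.5450e-03)² = 2.035e-05 m²; R₁ = ρL/(N·A_s) = (2.76×10^-8)(6.22)/(23×2.035e-05) = 3.668×10^-4 Ω
Section 2: A = π(7.35/2 mm)² = π(3.6750e-03 m)² = 4.243e-05 m²
R₂ = (2.76×10^-8)(1.26)/(4.243e-05) = 8.196×10^-4 Ω
R = R₁ + R₂ = 0.001186 Ω
P = I²R = (7.61)² × 0.001186 = 0.0687 W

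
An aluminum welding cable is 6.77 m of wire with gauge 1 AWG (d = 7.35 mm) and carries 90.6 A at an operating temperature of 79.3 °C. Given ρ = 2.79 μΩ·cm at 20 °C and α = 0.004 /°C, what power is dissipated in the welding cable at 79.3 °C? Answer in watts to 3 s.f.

45.2 W

ρ = 2.79 μΩ·cm = 2.79×10^-8 Ω·m
A = π(7.35/2 mm)² = π(3.6750e-03 m)² = 4.243e-05 m²
R₍20₎ = ρL/A = (2.79×10^-8)(6.77)/(4.243e-05) = 0.004452 Ω
R₍79.3₎ = R₍20₎(1 + αΔT) = 0.004452 × (1 + 0.004×59.3) = 0.005508 Ω
P = I²R = (90.6)² × 0.005508 = 45.2 W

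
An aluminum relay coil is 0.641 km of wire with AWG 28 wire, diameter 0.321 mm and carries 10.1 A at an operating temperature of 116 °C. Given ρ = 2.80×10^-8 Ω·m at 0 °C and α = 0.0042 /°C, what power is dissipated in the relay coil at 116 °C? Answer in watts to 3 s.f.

A = π(0.321/2 mm)² = π(1.6050e-04 m)² = 8.093e-08 m²
R₍0₎ = ρL/A = (2.80×10^-8)(641)/(8.093e-08) = 221.8 Ω
R₍116₎ = R₍0₎(1 + αΔT) = 221.8 × (1 + 0.0042×116) = 329.8 Ω
P = I²R = (10.1)² × 329.8 = 33600 W

33600 W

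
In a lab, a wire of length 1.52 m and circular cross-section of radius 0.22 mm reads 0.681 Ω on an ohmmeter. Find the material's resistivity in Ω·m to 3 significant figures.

A = πr² = π(2.2000e-04 m)² = 1.521e-07 m²
ρ = RA/L = (0.681)(1.521e-07)/(1.52) = 6.81×10^-8 Ω·m

6.81×10^-8 Ω·m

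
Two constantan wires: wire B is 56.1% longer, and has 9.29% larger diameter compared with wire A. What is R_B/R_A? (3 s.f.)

R ∝ L/d², so R_B/R_A = (1 + 56.1/100) × (1 + 9.29/100)⁻²
= 1.561 × 0.8372 = 1.31

1.31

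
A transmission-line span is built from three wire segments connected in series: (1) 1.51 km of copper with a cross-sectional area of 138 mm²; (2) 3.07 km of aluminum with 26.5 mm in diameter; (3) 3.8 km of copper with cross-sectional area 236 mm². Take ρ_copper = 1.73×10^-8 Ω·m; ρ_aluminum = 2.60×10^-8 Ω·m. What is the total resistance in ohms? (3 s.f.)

Seg 1: A = 138 mm² = 1.380e-04 m²
R_1 = (1.73×10^-8)(1510)/(1.380e-04) = 0.1893 Ω
Seg 2: A = π(d/2)² = π(1.3250e-02 m)² = 5.515e-04 m²
R_2 = (2.60×10^-8)(3070)/(5.515e-04) = 0.1447 Ω
Seg 3: A = 236 mm² = 2.360e-04 m²
R_3 = (1.73×10^-8)(3800)/(2.360e-04) = 0.2786 Ω
R_total = R_1 + R_2 + R_3 = 0.613 Ω

0.613 Ω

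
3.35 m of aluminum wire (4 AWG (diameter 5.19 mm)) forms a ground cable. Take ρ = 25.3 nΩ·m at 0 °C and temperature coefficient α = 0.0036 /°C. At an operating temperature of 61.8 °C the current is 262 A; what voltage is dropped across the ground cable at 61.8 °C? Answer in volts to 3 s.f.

1.28 V

ρ = 25.3 nΩ·m = 2.53×10^-8 Ω·m
A = π(5.19/2 mm)² = π(2.5950e-03 m)² = 2.116e-05 m²
R₍0₎ = ρL/A = (2.53×10^-8)(3.35)/(2.116e-05) = 0.004006 Ω
R₍61.8₎ = R₍0₎(1 + αΔT) = 0.004006 × (1 + 0.0036×61.8) = 0.004898 Ω
V = IR = 262 × 0.004898 = 1.28 V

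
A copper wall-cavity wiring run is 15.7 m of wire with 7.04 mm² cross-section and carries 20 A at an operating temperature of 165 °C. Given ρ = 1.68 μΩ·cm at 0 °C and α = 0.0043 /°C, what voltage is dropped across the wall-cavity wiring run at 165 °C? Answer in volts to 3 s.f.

ρ = 1.68 μΩ·cm = 1.68×10^-8 Ω·m
A = 7.04 mm² = 7.040e-06 m²
R₍0₎ = ρL/A = (1.68×10^-8)(15.7)/(7.040e-06) = 0.03747 Ω
R₍165₎ = R₍0₎(1 + αΔT) = 0.03747 × (1 + 0.0043×165) = 0.06405 Ω
V = IR = 20 × 0.06405 = 1.28 V

1.28 V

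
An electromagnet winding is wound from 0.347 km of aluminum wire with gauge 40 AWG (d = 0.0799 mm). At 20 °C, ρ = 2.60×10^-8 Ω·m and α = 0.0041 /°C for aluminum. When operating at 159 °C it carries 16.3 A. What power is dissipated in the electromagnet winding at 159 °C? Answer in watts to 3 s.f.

7.51×10^5 W

A = π(0.0799/2 mm)² = π(3.9950e-05 m)² = 5.014e-09 m²
R₍20₎ = ρL/A = (2.60×10^-8)(347)/(5.014e-09) = 1799 Ω
R₍159₎ = R₍20₎(1 + αΔT) = 1799 × (1 + 0.0041×139) = 2825 Ω
P = I²R = (16.3)² × 2825 = 7.51×10^5 W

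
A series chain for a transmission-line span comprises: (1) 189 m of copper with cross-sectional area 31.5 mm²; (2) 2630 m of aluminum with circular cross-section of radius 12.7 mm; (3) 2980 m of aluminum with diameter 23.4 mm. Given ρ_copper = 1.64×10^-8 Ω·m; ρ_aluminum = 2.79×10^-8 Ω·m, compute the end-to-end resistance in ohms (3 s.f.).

0.437 Ω

Seg 1: A = 31.5 mm² = 3.150e-05 m²
R_1 = (1.64×10^-8)(189)/(3.150e-05) = 0.0984 Ω
Seg 2: A = πr² = π(1.2700e-02 m)² = 5.067e-04 m²
R_2 = (2.79×10^-8)(2630)/(5.067e-04) = 0.1448 Ω
Seg 3: A = π(d/2)² = π(1.1700e-02 m)² = 4.301e-04 m²
R_3 = (2.79×10^-8)(2980)/(4.301e-04) = 0.1933 Ω
R_total = R_1 + R_2 + R_3 = 0.437 Ω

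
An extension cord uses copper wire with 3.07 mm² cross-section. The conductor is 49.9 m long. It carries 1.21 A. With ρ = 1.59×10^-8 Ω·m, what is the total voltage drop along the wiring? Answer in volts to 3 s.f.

A = 3.07 mm² = 3.070e-06 m²
R = ρL/A = (1.59×10^-8)(49.9)/(3.070e-06) = 0.2584 Ω
V = IR = 1.21 × 0.2584 = 0.313 V

0.313 V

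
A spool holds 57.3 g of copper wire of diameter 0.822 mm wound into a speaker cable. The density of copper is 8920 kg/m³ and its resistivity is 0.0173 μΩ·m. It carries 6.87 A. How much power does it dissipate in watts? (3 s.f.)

18.6 W

ρ = 0.0173 μΩ·m = 1.73×10^-8 Ω·m
A = π(d/2)² = π(4.1100e-04 m)² = 5.3068e-07 m²
L = m/(density·A) = 0.0573/(8920×5.3068e-07) = 12.1 m
R = ρL/A = (1.73×10^-8)(12.1)/(5.3068e-07) = 0.3946 Ω
P = I²R = (6.87)² × 0.3946 = 18.6 W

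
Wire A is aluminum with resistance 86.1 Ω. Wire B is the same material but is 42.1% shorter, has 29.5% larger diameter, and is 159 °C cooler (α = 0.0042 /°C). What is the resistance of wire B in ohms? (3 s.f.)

9.88 Ω

R ∝ ρL/d² with ρ ∝ (1+αΔT), so R_B/R_A = (1 − 42.1/100) × (1 + 29.5/100)⁻² × (1 − 0.0042×159)
= 0.579 × 0.5963 × 0.3322 = 0.1147
R_B = 0.1147 × 86.1 = 9.88 Ω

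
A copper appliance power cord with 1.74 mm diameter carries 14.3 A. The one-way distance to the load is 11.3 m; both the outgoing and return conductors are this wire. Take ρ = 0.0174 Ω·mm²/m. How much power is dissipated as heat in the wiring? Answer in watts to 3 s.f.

ρ = 0.0174 Ω·mm²/m = 1.74×10^-8 Ω·m
A = π(d/2)² = π(8.7000e-04 m)² = 2.378e-06 m²
Total conductor length (both ways) L = 2 × 11.3 = 22.6 m
R = ρL/A = (1.74×10^-8)(22.6)/(2.378e-06) = 0.1654 Ω
P = I²R = (14.3)² × 0.1654 = 33.8 W

33.8 W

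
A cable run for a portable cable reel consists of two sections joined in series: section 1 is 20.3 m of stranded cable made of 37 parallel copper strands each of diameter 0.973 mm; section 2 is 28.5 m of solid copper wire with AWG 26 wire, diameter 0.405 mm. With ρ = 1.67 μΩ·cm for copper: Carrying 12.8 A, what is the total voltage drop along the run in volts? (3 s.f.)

47.4 V

ρ = 1.67 μΩ·cm = 1.67×10^-8 Ω·m
Section 1: A_strand = π(4.8650e-04)² = 7.436e-07 m²; R₁ = ρL/(N·A_s) = (1.67×10^-8)(20.3)/(37×7.436e-07) = 0.01232 Ω
Section 2: A = π(0.405/2 mm)² = π(2.0250e-04 m)² = 1.288e-07 m²
R₂ = (1.67×10^-8)(28.5)/(1.288e-07) = 3.695 Ω
R = R₁ + R₂ = 3.707 Ω
V = IR = 12.8 × 3.707 = 47.4 V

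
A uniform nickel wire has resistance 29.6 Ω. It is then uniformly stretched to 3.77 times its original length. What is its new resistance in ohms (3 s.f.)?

421 Ω

Volume constant ⇒ A' = A/k with k = 3.77. R' = ρ(kL)/(A/k) = k²R.
R' = 14.21 × 29.6 = 421 Ω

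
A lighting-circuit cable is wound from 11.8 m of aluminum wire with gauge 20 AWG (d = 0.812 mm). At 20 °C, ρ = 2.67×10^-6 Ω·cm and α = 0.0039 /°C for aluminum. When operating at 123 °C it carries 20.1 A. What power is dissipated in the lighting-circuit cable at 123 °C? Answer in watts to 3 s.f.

345 W

ρ = 2.67×10^-6 Ω·cm = 2.67×10^-8 Ω·m
A = π(0.812/2 mm)² = π(4.0600e-04 m)² = 5.178e-07 m²
R₍20₎ = ρL/A = (2.67×10^-8)(11.8)/(5.178e-07) = 0.6084 Ω
R₍123₎ = R₍20₎(1 + αΔT) = 0.6084 × (1 + 0.0039×103) = 0.8528 Ω
P = I²R = (20.1)² × 0.8528 = 345 W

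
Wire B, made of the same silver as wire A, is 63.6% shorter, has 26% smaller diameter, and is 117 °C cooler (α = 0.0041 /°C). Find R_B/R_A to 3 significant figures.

0.346

R ∝ ρL/d² with ρ ∝ (1+αΔT), so R_B/R_A = (1 − 63.6/100) × (1 − 26/100)⁻² × (1 − 0.0041×117)
= 0.364 × 1.826 × 0.5203 = 0.346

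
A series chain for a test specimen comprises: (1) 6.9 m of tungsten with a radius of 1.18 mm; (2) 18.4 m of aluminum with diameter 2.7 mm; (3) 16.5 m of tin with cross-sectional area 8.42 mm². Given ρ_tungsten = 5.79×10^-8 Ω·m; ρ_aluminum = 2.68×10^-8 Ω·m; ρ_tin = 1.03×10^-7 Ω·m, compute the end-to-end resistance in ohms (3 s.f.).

0.379 Ω

Seg 1: A = πr² = π(1.1800e-03 m)² = 4.374e-06 m²
R_1 = (5.79×10^-8)(6.9)/(4.374e-06) = 0.09133 Ω
Seg 2: A = π(d/2)² = π(1.3500e-03 m)² = 5.726e-06 m²
R_2 = (2.68×10^-8)(18.4)/(5.726e-06) = 0.08613 Ω
Seg 3: A = 8.42 mm² = 8.420e-06 m²
R_3 = (1.03×10^-7)(16.5)/(8.420e-06) = 0.2018 Ω
R_total = R_1 + R_2 + R_3 = 0.379 Ω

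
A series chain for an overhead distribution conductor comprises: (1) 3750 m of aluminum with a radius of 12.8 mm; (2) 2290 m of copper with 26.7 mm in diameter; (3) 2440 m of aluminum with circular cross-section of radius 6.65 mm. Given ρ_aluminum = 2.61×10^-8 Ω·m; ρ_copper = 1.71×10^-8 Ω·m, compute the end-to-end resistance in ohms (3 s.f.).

Seg 1: A = πr² = π(1.2800e-02 m)² = 5.147e-04 m²
R_1 = (2.61×10^-8)(3750)/(5.147e-04) = 0.1902 Ω
Seg 2: A = π(d/2)² = π(1.3350e-02 m)² = 5.599e-04 m²
R_2 = (1.71×10^-8)(2290)/(5.599e-04) = 0.06994 Ω
Seg 3: A = πr² = π(6.6500e-03 m)² = 1.389e-04 m²
R_3 = (2.61×10^-8)(2440)/(1.389e-04) = 0.4584 Ω
R_total = R_1 + R_2 + R_3 = 0.718 Ω

0.718 Ω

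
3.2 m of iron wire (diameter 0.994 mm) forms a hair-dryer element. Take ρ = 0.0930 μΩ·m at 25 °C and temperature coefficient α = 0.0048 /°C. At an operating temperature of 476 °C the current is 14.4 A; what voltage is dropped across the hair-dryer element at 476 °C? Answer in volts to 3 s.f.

17.5 V

ρ = 0.0930 μΩ·m = 9.30×10^-8 Ω·m
A = π(d/2)² = π(4.9700e-04 m)² = 7.760e-07 m²
R₍25₎ = ρL/A = (9.30×10^-8)(3.2)/(7.760e-07) = 0.3835 Ω
R₍476₎ = R₍25₎(1 + αΔT) = 0.3835 × (1 + 0.0048×451) = 1.214 Ω
V = IR = 14.4 × 1.214 = 17.5 V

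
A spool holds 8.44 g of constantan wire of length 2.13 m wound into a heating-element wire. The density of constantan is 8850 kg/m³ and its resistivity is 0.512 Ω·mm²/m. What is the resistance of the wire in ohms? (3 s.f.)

ρ = 0.512 Ω·mm²/m = 5.12×10^-7 Ω·m
A = m/(density·L) = 0.00844/(8850×2.13) = 4.4773e-07 m²
R = ρL/A = (5.12×10^-7)(2.13)/(4.4773e-07) = 2.44 Ω

2.44 Ω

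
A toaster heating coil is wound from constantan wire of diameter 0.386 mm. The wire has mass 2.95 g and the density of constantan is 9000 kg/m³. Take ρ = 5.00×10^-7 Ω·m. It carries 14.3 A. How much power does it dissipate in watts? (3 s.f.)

2450 W

A = π(d/2)² = π(1.9300e-04 m)² = 1.1702e-07 m²
L = m/(density·A) = 0.00295/(9000×1.1702e-07) = 2.801 m
R = ρL/A = (5.00×10^-7)(2.801)/(1.1702e-07) = 11.97 Ω
P = I²R = (14.3)² × 11.97 = 2450 W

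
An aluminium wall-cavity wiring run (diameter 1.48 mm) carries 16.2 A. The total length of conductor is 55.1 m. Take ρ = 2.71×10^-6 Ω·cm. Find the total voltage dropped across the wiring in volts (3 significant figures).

14.1 V

ρ = 2.71×10^-6 Ω·cm = 2.71×10^-8 Ω·m
A = π(d/2)² = π(7.4000e-04 m)² = 1.720e-06 m²
R = ρL/A = (2.71×10^-8)(55.1)/(1.720e-06) = 0.868 Ω
V = IR = 16.2 × 0.868 = 14.1 V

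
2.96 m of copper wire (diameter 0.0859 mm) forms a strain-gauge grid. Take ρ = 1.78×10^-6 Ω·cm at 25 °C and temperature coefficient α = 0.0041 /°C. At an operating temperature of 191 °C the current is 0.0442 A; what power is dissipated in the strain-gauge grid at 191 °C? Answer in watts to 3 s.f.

0.0299 W

ρ = 1.78×10^-6 Ω·cm = 1.78×10^-8 Ω·m
A = π(d/2)² = π(4.2950e-05 m)² = 5.795e-09 m²
R₍25₎ = ρL/A = (1.78×10^-8)(2.96)/(5.795e-09) = 9.091 Ω
R₍191₎ = R₍25₎(1 + αΔT) = 9.091 × (1 + 0.0041×166) = 15.28 Ω
P = I²R = (0.0442)² × 15.28 = 0.0299 W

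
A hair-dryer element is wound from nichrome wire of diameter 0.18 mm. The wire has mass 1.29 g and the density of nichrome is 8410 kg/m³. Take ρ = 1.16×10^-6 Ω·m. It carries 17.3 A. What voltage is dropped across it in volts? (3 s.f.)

A = π(d/2)² = π(9.0000e-05 m)² = 2.5447e-08 m²
L = m/(density·A) = 0.00129/(8410×2.5447e-08) = 6.028 m
R = ρL/A = (1.16×10^-6)(6.028)/(2.5447e-08) = 274.8 Ω
V = IR = 17.3 × 274.8 = 4750 V

4750 V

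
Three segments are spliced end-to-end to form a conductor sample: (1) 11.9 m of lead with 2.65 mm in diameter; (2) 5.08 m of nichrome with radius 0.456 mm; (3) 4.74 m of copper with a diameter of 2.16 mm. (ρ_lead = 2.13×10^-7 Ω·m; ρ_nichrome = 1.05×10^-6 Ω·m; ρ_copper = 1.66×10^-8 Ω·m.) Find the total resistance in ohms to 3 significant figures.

Seg 1: A = π(d/2)² = π(1.3250e-03 m)² = 5.515e-06 m²
R_1 = (2.13×10^-7)(11.9)/(5.515e-06) = 0.4596 Ω
Seg 2: A = πr² = π(4.5600e-04 m)² = 6.533e-07 m²
R_2 = (1.05×10^-6)(5.08)/(6.533e-07) = 8.165 Ω
Seg 3: A = π(d/2)² = π(1.0800e-03 m)² = 3.664e-06 m²
R_3 = (1.66×10^-8)(4.74)/(3.664e-06) = 0.02147 Ω
R_total = R_1 + R_2 + R_3 = 8.65 Ω

8.65 Ω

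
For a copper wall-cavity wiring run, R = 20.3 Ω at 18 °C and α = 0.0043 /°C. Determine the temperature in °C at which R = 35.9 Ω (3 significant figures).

R = R₀(1 + α(T − T₀)) ⇒ T = T₀ + (R/R₀ − 1)/α
T = 18 + (35.9/20.3 − 1)/0.0043 = 18 + (0.7685)/0.0043 = 197 °C

197 °C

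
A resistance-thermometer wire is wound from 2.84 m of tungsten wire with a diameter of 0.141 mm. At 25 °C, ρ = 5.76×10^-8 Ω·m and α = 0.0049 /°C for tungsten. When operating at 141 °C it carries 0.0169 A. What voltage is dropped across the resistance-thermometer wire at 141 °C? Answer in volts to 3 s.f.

0.278 V

A = π(d/2)² = π(7.0500e-05 m)² = 1.561e-08 m²
R₍25₎ = ρL/A = (5.76×10^-8)(2.84)/(1.561e-08) = 10.48 Ω
R₍141₎ = R₍25₎(1 + αΔT) = 10.48 × (1 + 0.0049×116) = 16.43 Ω
V = IR = 0.0169 × 16.43 = 0.278 V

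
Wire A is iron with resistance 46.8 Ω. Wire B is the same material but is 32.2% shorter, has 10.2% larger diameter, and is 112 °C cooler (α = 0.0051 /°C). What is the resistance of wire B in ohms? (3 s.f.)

R ∝ ρL/d² with ρ ∝ (1+αΔT), so R_B/R_A = (1 − 32.2/100) × (1 + 10.2/100)⁻² × (1 − 0.0051×112)
= 0.678 × 0.8235 × 0.4288 = 0.2394
R_B = 0.2394 × 46.8 = 11.2 Ω

11.2 Ω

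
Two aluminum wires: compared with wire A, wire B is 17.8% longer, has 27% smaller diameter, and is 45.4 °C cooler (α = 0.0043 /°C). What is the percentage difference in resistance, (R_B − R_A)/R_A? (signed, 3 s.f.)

77.9%

R ∝ ρL/d² with ρ ∝ (1+αΔT), so R_B/R_A = (1 + 17.8/100) × (1 − 27/100)⁻² × (1 − 0.0043×45.4)
= 1.178 × 1.877 × 0.8048 = 1.779
(R_B − R_A)/R_A = 1.779 − 1 = 77.9%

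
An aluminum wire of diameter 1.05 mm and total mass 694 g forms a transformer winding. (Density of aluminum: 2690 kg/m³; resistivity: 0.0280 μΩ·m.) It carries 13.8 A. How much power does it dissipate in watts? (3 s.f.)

ρ = 0.0280 μΩ·m = 2.80×10^-8 Ω·m
A = π(d/2)² = π(5.2500e-04 m)² = 8.6590e-07 m²
L = m/(density·A) = 0.694/(2690×8.6590e-07) = 297.9 m
R = ρL/A = (2.80×10^-8)(297.9)/(8.6590e-07) = 9.634 Ω
P = I²R = (13.8)² × 9.634 = 1830 W

1830 W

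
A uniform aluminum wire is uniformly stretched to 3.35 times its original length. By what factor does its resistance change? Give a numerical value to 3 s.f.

Volume constant ⇒ A' = A/k with k = 3.35. R' = ρ(kL)/(A/k) = k²R.
Factor = 11.2

11.2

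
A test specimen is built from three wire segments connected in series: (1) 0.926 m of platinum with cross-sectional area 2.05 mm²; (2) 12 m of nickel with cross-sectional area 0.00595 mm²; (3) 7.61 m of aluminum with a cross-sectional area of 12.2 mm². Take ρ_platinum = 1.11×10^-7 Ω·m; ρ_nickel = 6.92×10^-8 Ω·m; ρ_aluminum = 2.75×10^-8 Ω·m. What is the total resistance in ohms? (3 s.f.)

140 Ω

Seg 1: A = 2.05 mm² = 2.050e-06 m²
R_1 = (1.11×10^-7)(0.926)/(2.050e-06) = 0.05014 Ω
Seg 2: A = 0.00595 mm² = 5.950e-09 m²
R_2 = (6.92×10^-8)(12)/(5.950e-09) = 139.6 Ω
Seg 3: A = 12.2 mm² = 1.220e-05 m²
R_3 = (2.75×10^-8)(7.61)/(1.220e-05) = 0.01715 Ω
R_total = R_1 + R_2 + R_3 = 140 Ω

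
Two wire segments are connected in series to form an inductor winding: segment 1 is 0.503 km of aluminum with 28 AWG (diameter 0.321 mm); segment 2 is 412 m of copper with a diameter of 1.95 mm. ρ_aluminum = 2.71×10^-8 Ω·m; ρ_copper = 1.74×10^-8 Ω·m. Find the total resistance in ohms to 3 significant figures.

Segment 1: A = π(0.321/2 mm)² = π(1.6050e-04 m)² = 8.093e-08 m²
R₁ = ρL/A = (2.71×10^-8)(503)/(8.093e-08) = 168.4 Ω
Segment 2: A = π(d/2)² = π(9.7500e-04 m)² = 2.986e-06 m²
R₂ = (1.74×10^-8)(412)/(2.986e-06) = 2.4 Ω
R = R₁ + R₂ = 171 Ω

171 Ω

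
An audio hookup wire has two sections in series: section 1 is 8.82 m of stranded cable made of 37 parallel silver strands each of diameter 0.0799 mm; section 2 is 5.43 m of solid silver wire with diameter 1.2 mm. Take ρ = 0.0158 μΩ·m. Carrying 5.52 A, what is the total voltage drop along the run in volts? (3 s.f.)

4.57 V

ρ = 0.0158 μΩ·m = 1.58×10^-8 Ω·m
Section 1: A_strand = π(3.9950e-05)² = 5.014e-09 m²; R₁ = ρL/(N·A_s) = (1.58×10^-8)(8.82)/(37×5.014e-09) = 0.7512 Ω
Section 2: A = π(d/2)² = π(6.0000e-04 m)² = 1.131e-06 m²
R₂ = (1.58×10^-8)(5.43)/(1.131e-06) = 0.07586 Ω
R = R₁ + R₂ = 0.827 Ω
V = IR = 5.52 × 0.827 = 4.57 V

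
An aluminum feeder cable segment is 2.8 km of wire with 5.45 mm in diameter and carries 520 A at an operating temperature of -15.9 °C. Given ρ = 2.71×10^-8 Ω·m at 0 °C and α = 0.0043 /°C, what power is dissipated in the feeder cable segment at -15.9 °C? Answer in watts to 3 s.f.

8.19×10^5 W

A = π(d/2)² = π(2.7250e-03 m)² = 2.333e-05 m²
R₍0₎ = ρL/A = (2.71×10^-8)(2800)/(2.333e-05) = 3.253 Ω
R₍-15.9₎ = R₍0₎(1 + αΔT) = 3.253 × (1 + 0.0043×-15.9) = 3.03 Ω
P = I²R = (520)² × 3.03 = 8.19×10^5 W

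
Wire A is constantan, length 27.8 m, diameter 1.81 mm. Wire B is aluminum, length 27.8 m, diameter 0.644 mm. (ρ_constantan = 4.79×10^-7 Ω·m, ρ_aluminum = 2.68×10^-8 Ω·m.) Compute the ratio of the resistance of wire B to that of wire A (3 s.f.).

0.442

R ∝ ρL/d², so R_B/R_A = (ρ_B/ρ_A) × (d_A/d_B)²
= (2.68×10^-8/4.79×10^-7) × (1.81/0.644)² = 0.442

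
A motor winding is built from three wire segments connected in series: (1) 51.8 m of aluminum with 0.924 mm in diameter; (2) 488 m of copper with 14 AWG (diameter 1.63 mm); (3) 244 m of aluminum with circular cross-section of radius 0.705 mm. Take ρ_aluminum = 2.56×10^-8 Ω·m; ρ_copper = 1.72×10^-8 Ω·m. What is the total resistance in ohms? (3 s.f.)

Seg 1: A = π(d/2)² = π(4.6200e-04 m)² = 6.706e-07 m²
R_1 = (2.56×10^-8)(51.8)/(6.706e-07) = 1.978 Ω
Seg 2: A = π(1.63/2 mm)² = π(8.1500e-04 m)² = 2.087e-06 m²
R_2 = (1.72×10^-8)(488)/(2.087e-06) = 4.022 Ω
Seg 3: A = πr² = π(7.0500e-04 m)² = 1.561e-06 m²
R_3 = (2.56×10^-8)(244)/(1.561e-06) = 4 Ω
R_total = R_1 + R_2 + R_3 = 10.0 Ω

10.0 Ω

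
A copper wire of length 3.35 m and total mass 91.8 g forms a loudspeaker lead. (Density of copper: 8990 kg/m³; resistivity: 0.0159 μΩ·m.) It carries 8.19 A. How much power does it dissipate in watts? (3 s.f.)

ρ = 0.0159 μΩ·m = 1.59×10^-8 Ω·m
A = m/(density·L) = 0.0918/(8990×3.35) = 3.0482e-06 m²
R = ρL/A = (1.59×10^-8)(3.35)/(3.0482e-06) = 0.01747 Ω
P = I²R = (8.19)² × 0.01747 = 1.17 W

1.17 W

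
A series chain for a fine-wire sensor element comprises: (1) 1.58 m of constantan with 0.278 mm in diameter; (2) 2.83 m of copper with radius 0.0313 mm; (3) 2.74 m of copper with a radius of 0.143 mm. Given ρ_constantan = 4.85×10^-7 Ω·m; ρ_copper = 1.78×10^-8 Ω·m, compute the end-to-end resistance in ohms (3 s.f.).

29.8 Ω

Seg 1: A = π(d/2)² = π(1.3900e-04 m)² = 6.070e-08 m²
R_1 = (4.85×10^-7)(1.58)/(6.070e-08) = 12.62 Ω
Seg 2: A = πr² = π(3.1300e-05 m)² = 3.078e-09 m²
R_2 = (1.78×10^-8)(2.83)/(3.078e-09) = 16.37 Ω
Seg 3: A = πr² = π(1.4300e-04 m)² = 6.424e-08 m²
R_3 = (1.78×10^-8)(2.74)/(6.424e-08) = 0.7592 Ω
R_total = R_1 + R_2 + R_3 = 29.8 Ω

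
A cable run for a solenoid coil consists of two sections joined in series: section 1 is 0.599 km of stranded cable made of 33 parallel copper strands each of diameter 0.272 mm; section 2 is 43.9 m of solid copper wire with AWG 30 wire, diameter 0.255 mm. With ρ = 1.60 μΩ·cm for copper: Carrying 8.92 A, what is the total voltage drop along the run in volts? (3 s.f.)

167 V

ρ = 1.60 μΩ·cm = 1.60×10^-8 Ω·m
Section 1: A_strand = π(1.3600e-04)² = 5.811e-08 m²; R₁ = ρL/(N·A_s) = (1.60×10^-8)(599)/(33×5.811e-08) = 4.998 Ω
Section 2: A = π(0.255/2 mm)² = π(1.2750e-04 m)² = 5.107e-08 m²
R₂ = (1.60×10^-8)(43.9)/(5.107e-08) = 13.75 Ω
R = R₁ + R₂ = 18.75 Ω
V = IR = 8.92 × 18.75 = 167 V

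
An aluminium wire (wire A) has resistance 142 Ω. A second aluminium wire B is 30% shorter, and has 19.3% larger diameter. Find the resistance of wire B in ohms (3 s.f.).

69.8 Ω

R ∝ L/d², so R_B/R_A = (1 − 30/100) × (1 + 19.3/100)⁻²
= 0.7 × 0.7026 = 0.4918
R_B = 0.4918 × 142 = 69.8 Ω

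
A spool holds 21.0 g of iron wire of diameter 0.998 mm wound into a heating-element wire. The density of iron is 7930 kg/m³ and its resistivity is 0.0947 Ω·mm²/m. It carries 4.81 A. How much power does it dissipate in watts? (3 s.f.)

ρ = 0.0947 Ω·mm²/m = 9.47×10^-8 Ω·m
A = π(d/2)² = π(4.9900e-04 m)² = 7.8226e-07 m²
L = m/(density·A) = 0.021/(7930×7.8226e-07) = 3.385 m
R = ρL/A = (9.47×10^-8)(3.385)/(7.8226e-07) = 0.4098 Ω
P = I²R = (4.81)² × 0.4098 = 9.48 W

9.48 W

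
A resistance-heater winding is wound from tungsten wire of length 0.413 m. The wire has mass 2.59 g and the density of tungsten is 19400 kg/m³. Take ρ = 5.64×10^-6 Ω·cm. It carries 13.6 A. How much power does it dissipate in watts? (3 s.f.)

13.3 W

ρ = 5.64×10^-6 Ω·cm = 5.64×10^-8 Ω·m
A = m/(density·L) = 0.00259/(19400×0.413) = 3.2326e-07 m²
R = ρL/A = (5.64×10^-8)(0.413)/(3.2326e-07) = 0.07206 Ω
P = I²R = (13.6)² × 0.07206 = 13.3 W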